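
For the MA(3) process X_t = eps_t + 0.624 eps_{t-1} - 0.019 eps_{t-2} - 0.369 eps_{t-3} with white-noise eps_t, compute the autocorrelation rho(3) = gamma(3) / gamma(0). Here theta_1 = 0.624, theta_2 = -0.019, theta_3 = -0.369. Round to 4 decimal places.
\rho(3) = -0.2418

For an MA(q) process with theta_0 = 1, the autocovariance is
  gamma(k) = sigma^2 * sum_{i=0..q-k} theta_i * theta_{i+k},
and rho(k) = gamma(k) / gamma(0). Sigma^2 cancels.
  numerator   = (1)*(-0.369) = -0.369.
  denominator = (1)^2 + (0.624)^2 + (-0.019)^2 + (-0.369)^2 = 1.525898.
  rho(3) = -0.369 / 1.525898 = -0.2418.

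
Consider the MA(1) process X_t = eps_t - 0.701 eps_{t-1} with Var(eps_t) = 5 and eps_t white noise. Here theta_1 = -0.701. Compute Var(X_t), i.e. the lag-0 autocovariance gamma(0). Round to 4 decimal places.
\gamma(0) = 7.4570

For an MA(q) process X_t = eps_t + sum_i theta_i eps_{t-i} with
Var(eps_t) = sigma^2, the variance is
  gamma(0) = sigma^2 * (1 + sum_i theta_i^2).
  sum_i theta_i^2 = (-0.701)^2 = 0.491401.
  gamma(0) = 5 * (1 + 0.491401) = 5 * 1.491401 = 7.457005, which rounds to 7.4570.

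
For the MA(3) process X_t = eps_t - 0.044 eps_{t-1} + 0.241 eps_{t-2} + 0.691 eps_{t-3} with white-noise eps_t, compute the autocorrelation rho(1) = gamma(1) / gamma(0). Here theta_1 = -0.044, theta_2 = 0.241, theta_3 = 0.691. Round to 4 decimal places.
\rho(1) = 0.0728

For an MA(q) process with theta_0 = 1, the autocovariance is
  gamma(k) = sigma^2 * sum_{i=0..q-k} theta_i * theta_{i+k},
and rho(k) = gamma(k) / gamma(0). Sigma^2 cancels.
  numerator   = (1)*(-0.044) + (-0.044)*(0.241) + (0.241)*(0.691) = 0.111927.
  denominator = (1)^2 + (-0.044)^2 + (0.241)^2 + (0.691)^2 = 1.537498.
  rho(1) = 0.111927 / 1.537498 = 0.0728.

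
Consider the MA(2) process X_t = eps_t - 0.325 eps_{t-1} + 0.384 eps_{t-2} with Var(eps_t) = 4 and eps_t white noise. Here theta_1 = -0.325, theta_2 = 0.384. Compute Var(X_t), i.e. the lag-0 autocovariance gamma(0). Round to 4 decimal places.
\gamma(0) = 5.0123

For an MA(q) process X_t = eps_t + sum_i theta_i eps_{t-i} with
Var(eps_t) = sigma^2, the variance is
  gamma(0) = sigma^2 * (1 + sum_i theta_i^2).
  sum_i theta_i^2 = (-0.325)^2 + (0.384)^2 = 0.105625 + 0.147456 = 0.253081.
  gamma(0) = 4 * (1 + 0.253081) = 4 * 1.253081 = 5.012324, which rounds to 5.0123.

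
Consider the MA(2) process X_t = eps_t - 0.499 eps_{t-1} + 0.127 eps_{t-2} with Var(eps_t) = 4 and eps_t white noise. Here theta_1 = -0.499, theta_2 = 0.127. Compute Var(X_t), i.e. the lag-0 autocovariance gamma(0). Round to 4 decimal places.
\gamma(0) = 5.0605

For an MA(q) process X_t = eps_t + sum_i theta_i eps_{t-i} with
Var(eps_t) = sigma^2, the variance is
  gamma(0) = sigma^2 * (1 + sum_i theta_i^2).
  sum_i theta_i^2 = (-0.499)^2 + (0.127)^2 = 0.249001 + 0.016129 = 0.26513.
  gamma(0) = 4 * (1 + 0.26513) = 4 * 1.26513 = 5.06052, which rounds to 5.0605.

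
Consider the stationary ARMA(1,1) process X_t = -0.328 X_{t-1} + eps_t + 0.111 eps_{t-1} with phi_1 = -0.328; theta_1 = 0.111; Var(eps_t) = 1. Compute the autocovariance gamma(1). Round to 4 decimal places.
\gamma(1) = -0.2343

Multiply the model equation by X_{t-k} and take expectations. With theta_0 = psi_0 = 1 and psi_j the MA(infinity) weights, this gives
  gamma(k) - sum_i phi_i gamma(k-i) = c_k,
  c_k = sigma^2 * sum_{j=k..q} theta_j psi_{j-k}   (c_k = 0 for k > q),
using gamma(-m) = gamma(m).
psi-weights needed (psi_j = theta_j + sum_i phi_i psi_{j-i}):
  psi_1 = theta_1 + phi_1 = 0.111 + (-0.328) = -0.217
Right-hand sides:
  c_0 = sigma^2 (1 + theta_1 psi_1) = 1 * (1 + (0.111)(-0.217)) = 1 * 0.975913 = 0.975913
  c_1 = sigma^2 theta_1 = 1 * (0.111) = 0.111
  c_2 = 0
Equations for k = 0 and k = 1 (AR order 1):
  gamma(0) = phi_1 gamma(1) + c_0
  gamma(1) = phi_1 gamma(0) + c_1
Substituting the second into the first: gamma(0) (1 - phi_1^2) = c_0 + phi_1 c_1, so
  gamma(0) = (c_0 + phi_1 c_1) / (1 - phi_1^2) = (0.975913 + (-0.328)(0.111)) / (1 - (-0.328)^2) = 0.939505 / 0.892416 = 1.052766.
  gamma(1) = phi_1 gamma(0) + c_1 = (-0.328)(1.052766) + (0.111) = -0.234307.
Therefore gamma(1) = -0.2343 (to 4 decimal places).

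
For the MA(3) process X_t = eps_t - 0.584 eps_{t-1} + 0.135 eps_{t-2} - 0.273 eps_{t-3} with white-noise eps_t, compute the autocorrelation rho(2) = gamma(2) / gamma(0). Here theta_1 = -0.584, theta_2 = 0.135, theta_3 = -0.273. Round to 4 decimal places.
\rho(2) = 0.2053

For an MA(q) process with theta_0 = 1, the autocovariance is
  gamma(k) = sigma^2 * sum_{i=0..q-k} theta_i * theta_{i+k},
and rho(k) = gamma(k) / gamma(0). Sigma^2 cancels.
  numerator   = (1)*(0.135) + (-0.584)*(-0.273) = 0.294432.
  denominator = (1)^2 + (-0.584)^2 + (0.135)^2 + (-0.273)^2 = 1.43381.
  rho(2) = 0.294432 / 1.43381 = 0.2053.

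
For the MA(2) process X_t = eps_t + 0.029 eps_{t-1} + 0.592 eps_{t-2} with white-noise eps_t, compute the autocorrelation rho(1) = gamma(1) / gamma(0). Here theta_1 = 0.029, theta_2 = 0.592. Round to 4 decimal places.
\rho(1) = 0.0342

For an MA(q) process with theta_0 = 1, the autocovariance is
  gamma(k) = sigma^2 * sum_{i=0..q-k} theta_i * theta_{i+k},
and rho(k) = gamma(k) / gamma(0). Sigma^2 cancels.
  numerator   = (1)*(0.029) + (0.029)*(0.592) = 0.046168.
  denominator = (1)^2 + (0.029)^2 + (0.592)^2 = 1.351305.
  rho(1) = 0.046168 / 1.351305 = 0.0342.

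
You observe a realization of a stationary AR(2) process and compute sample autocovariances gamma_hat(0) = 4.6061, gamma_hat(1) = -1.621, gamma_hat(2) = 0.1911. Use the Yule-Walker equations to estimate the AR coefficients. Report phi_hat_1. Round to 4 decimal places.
\hat\phi_{1} = -0.3850

The Yule-Walker equations for an AR(p) process read, in matrix form,
  Gamma_p phi = r_p,   with   (Gamma_p)_{ij} = gamma(|i - j|),
                       (r_p)_i = gamma(i),   i,j = 1..p.
Substitute the sample gammas (Toeplitz matrix and right-hand side of size 2):
  Gamma_p = [[4.6061, -1.621], [-1.621, 4.6061]]
  r_p     = [-1.621, 0.1911]
Written out:
  4.6061 phi_1 - 1.621 phi_2 = -1.621
  -1.621 phi_1 + 4.6061 phi_2 = 0.1911
Solve by Cramer's rule:
  det = gamma(0)^2 - gamma(1)^2 = (4.6061)^2 - (-1.621)^2 = 21.21615721 - 2.627641 = 18.58851621
  phi_hat_1 = [gamma(1) gamma(0) - gamma(1) gamma(2)] / det = [(-1.621)(4.6061) - (-1.621)(0.1911)] / 18.58851621 = -7.156715 / 18.58851621 = -0.385
  phi_hat_2 = [gamma(0) gamma(2) - gamma(1)^2] / det = [(4.6061)(0.1911) - (-1.621)^2] / 18.58851621 = -1.74741529 / 18.58851621 = -0.094
So phi_hat = [-0.3850, -0.0940].
Therefore phi_hat_1 = -0.3850.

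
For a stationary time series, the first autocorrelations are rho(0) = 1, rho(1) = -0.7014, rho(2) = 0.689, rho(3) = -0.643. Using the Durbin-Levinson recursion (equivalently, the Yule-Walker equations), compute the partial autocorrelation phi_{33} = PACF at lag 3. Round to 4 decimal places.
\phi_{33} = -0.1741

The PACF at lag k is phi_{kk}, the last component of the solution
to the Yule-Walker system G_k phi = r_k where
  (G_k)_{ij} = rho(|i - j|), (r_k)_i = rho(i), i,j = 1..k.
Equivalently, Durbin-Levinson gives phi_{kk} iteratively:
  phi_{11} = rho(1)
  phi_{kk} = [rho(k) - sum_{j=1..k-1} phi_{k-1,j} rho(k-j)]
            / [1 - sum_{j=1..k-1} phi_{k-1,j} rho(j)],
  phi_{k,j} = phi_{k-1,j} - phi_{kk} phi_{k-1,k-j},  j = 1..k-1.
Step k = 1:
  phi_11 = rho(1) = -0.7014.
Step k = 2:
  phi_22 = [rho(2) - phi_11 rho(1)] / [1 - phi_11 rho(1)] = [0.689 - (-0.7014)(-0.7014)] / [1 - (-0.7014)(-0.7014)]
         = 0.19703804 / 0.50803804 = 0.387841.
  Update: phi_21 = phi_11 - phi_22 phi_11 = -0.7014 - (0.387841)(-0.7014) = -0.429368.
Step k = 3:
  phi_33 = [rho(3) - phi_21 rho(2) - phi_22 rho(1)] / [1 - phi_21 rho(1) - phi_22 rho(2)]
    numerator   = -0.643 - (-0.429368)(0.689) - (0.387841)(-0.7014) = -0.07513352
    denominator = 1 - (-0.429368)(-0.7014) - (0.387841)(0.689) = 0.43161859
  phi_33 = -0.07513352 / 0.43161859 = -0.1741.
Therefore phi_{33} = -0.1741.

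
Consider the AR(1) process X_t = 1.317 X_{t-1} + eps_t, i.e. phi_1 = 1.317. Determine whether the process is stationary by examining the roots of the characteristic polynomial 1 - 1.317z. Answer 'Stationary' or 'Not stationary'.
\text{Not stationary}

The AR(p) characteristic polynomial is P(z) = 1 - 1.317z.
Stationarity requires all roots to lie outside the unit circle, i.e. |z| > 1 for every root.
This is linear in z: 1 + (-1.317) z = 0  =>  z = -1/(-1.317) = 0.759301,  |z| = 0.759301.
Moduli of all roots: 0.7593.
All moduli strictly greater than 1? No.
Verdict: Not stationary.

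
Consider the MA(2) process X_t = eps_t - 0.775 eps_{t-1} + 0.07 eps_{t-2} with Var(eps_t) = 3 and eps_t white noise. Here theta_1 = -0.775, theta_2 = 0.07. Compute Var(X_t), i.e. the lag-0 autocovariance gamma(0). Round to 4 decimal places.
\gamma(0) = 4.8166

For an MA(q) process X_t = eps_t + sum_i theta_i eps_{t-i} with
Var(eps_t) = sigma^2, the variance is
  gamma(0) = sigma^2 * (1 + sum_i theta_i^2).
  sum_i theta_i^2 = (-0.775)^2 + (0.07)^2 = 0.600625 + 0.0049 = 0.605525.
  gamma(0) = 3 * (1 + 0.605525) = 3 * 1.605525 = 4.816575, which rounds to 4.8166.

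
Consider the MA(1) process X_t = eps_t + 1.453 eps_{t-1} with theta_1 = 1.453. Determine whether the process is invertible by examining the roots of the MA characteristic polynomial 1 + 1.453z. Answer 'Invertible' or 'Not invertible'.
\text{Not invertible}

The MA(q) characteristic polynomial is P(z) = 1 + 1.453z.
Invertibility requires all roots to lie outside the unit circle, i.e. |z| > 1 for every root.
This is linear in z: 1 + (1.453) z = 0  =>  z = -1/(1.453) = -0.688231,  |z| = 0.688231.
Moduli of all roots: 0.6882.
All moduli strictly greater than 1? No.
Verdict: Not invertible.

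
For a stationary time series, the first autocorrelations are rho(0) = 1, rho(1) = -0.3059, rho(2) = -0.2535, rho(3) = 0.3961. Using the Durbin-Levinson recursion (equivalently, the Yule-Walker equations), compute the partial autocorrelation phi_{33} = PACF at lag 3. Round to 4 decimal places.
\phi_{33} = 0.2220

The PACF at lag k is phi_{kk}, the last component of the solution
to the Yule-Walker system G_k phi = r_k where
  (G_k)_{ij} = rho(|i - j|), (r_k)_i = rho(i), i,j = 1..k.
Equivalently, Durbin-Levinson gives phi_{kk} iteratively:
  phi_{11} = rho(1)
  phi_{kk} = [rho(k) - sum_{j=1..k-1} phi_{k-1,j} rho(k-j)]
            / [1 - sum_{j=1..k-1} phi_{k-1,j} rho(j)],
  phi_{k,j} = phi_{k-1,j} - phi_{kk} phi_{k-1,k-j},  j = 1..k-1.
Step k = 1:
  phi_11 = rho(1) = -0.3059.
Step k = 2:
  phi_22 = [rho(2) - phi_11 rho(1)] / [1 - phi_11 rho(1)] = [-0.2535 - (-0.3059)(-0.3059)] / [1 - (-0.3059)(-0.3059)]
         = -0.34707481 / 0.90642519 = -0.382905.
  Update: phi_21 = phi_11 - phi_22 phi_11 = -0.3059 - (-0.382905)(-0.3059) = -0.423031.
Step k = 3:
  phi_33 = [rho(3) - phi_21 rho(2) - phi_22 rho(1)] / [1 - phi_21 rho(1) - phi_22 rho(2)]
    numerator   = 0.3961 - (-0.423031)(-0.2535) - (-0.382905)(-0.3059) = 0.17173106
    denominator = 1 - (-0.423031)(-0.3059) - (-0.382905)(-0.2535) = 0.77352848
  phi_33 = 0.17173106 / 0.77352848 = 0.222.
Therefore phi_{33} = 0.2220.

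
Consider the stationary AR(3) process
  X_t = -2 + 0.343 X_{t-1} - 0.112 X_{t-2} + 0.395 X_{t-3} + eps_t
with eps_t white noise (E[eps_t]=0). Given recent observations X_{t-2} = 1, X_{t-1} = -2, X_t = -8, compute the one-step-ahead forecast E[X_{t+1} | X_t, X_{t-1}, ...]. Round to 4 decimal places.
E[X_{t+1} \mid \mathcal F_t] = -4.1250

For an AR(p) model X_t = c + sum_i phi_i X_{t-i} + eps_t, the
one-step-ahead conditional mean is
  E[X_{t+1} | X_t, ...] = c + sum_i phi_i X_{t+1-i}.
Substitute known values:
  E[X_{t+1} | ...] = -2 + (0.343) * (-8) + (-0.112) * (-2) + (0.395) * (1)
                   = -4.1250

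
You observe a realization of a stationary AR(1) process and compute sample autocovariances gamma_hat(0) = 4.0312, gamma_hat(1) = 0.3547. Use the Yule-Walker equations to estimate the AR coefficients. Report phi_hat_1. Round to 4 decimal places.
\hat\phi_{1} = 0.0880

The Yule-Walker equations for an AR(p) process read, in matrix form,
  Gamma_p phi = r_p,   with   (Gamma_p)_{ij} = gamma(|i - j|),
                       (r_p)_i = gamma(i),   i,j = 1..p.
Substitute the sample gammas (Toeplitz matrix and right-hand side of size 1):
  Gamma_p = [[4.0312]]
  r_p     = [0.3547]
With p = 1 this is the single equation gamma(0) phi_1 = gamma(1):
  phi_hat_1 = gamma(1) / gamma(0) = 0.3547 / 4.0312 = 0.0880.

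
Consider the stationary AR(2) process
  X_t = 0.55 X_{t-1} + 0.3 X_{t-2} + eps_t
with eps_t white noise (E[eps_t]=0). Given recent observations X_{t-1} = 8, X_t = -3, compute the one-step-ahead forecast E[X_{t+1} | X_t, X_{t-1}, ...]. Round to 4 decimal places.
E[X_{t+1} \mid \mathcal F_t] = 0.7500

For an AR(p) model X_t = c + sum_i phi_i X_{t-i} + eps_t, the
one-step-ahead conditional mean is
  E[X_{t+1} | X_t, ...] = c + sum_i phi_i X_{t+1-i}.
Substitute known values:
  E[X_{t+1} | ...] = (0.55) * (-3) + (0.3) * (8)
                   = 0.7500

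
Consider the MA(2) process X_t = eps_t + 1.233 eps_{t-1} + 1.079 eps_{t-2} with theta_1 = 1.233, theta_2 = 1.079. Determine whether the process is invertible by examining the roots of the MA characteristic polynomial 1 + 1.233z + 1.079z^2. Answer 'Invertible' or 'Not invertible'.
\text{Not invertible}

The MA(q) characteristic polynomial is P(z) = 1 + 1.233z + 1.079z^2.
Invertibility requires all roots to lie outside the unit circle, i.e. |z| > 1 for every root.
Set 1 + (1.233) z + (1.079) z^2 = 0, i.e. a z^2 + b z + c = 0 with a = 1.079, b = 1.233, c = 1.
Discriminant D = b^2 - 4ac = (1.233)^2 - 4*(1.079)*1 = 1.520289 - (4.316) = -2.795711.
D < 0, so the roots are the complex-conjugate pair z = (-b +/- i sqrt(-D)) / (2a) = -0.5714 +/- 0.7748i.
For a conjugate pair |z|^2 = z * conj(z) = (product of roots) = c/a = 1/(1.079) = 0.926784, so |z| = sqrt(0.926784) = 0.9627 for both roots.
Moduli of all roots: 0.9627, 0.9627.
All moduli strictly greater than 1? No.
Verdict: Not invertible.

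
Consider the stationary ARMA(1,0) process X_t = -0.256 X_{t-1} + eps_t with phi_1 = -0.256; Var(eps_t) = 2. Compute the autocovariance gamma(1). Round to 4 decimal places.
\gamma(1) = -0.5479

Multiply the model equation by X_{t-k} and take expectations. With theta_0 = psi_0 = 1 and psi_j the MA(infinity) weights, this gives
  gamma(k) - sum_i phi_i gamma(k-i) = c_k,
  c_k = sigma^2 * sum_{j=k..q} theta_j psi_{j-k}   (c_k = 0 for k > q),
using gamma(-m) = gamma(m).
Pure AR (q = 0): c_0 = sigma^2 = 2, c_k = 0 for k >= 1.
Equations for k = 0 and k = 1 (AR order 1):
  gamma(0) = phi_1 gamma(1) + c_0
  gamma(1) = phi_1 gamma(0) + c_1
Substituting the second into the first: gamma(0) (1 - phi_1^2) = c_0 + phi_1 c_1, so
  gamma(0) = c_0 / (1 - phi_1^2) = 2 / (1 - (-0.256)^2) = 2 / 0.934464 = 2.140264.
  gamma(1) = phi_1 gamma(0) = (-0.256)(2.140264) = -0.547908.
Therefore gamma(1) = -0.5479 (to 4 decimal places).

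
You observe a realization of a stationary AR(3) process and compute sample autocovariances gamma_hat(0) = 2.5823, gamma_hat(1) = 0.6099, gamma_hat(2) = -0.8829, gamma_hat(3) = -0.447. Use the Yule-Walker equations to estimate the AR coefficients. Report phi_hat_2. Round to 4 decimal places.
\hat\phi_{2} = -0.4390

The Yule-Walker equations for an AR(p) process read, in matrix form,
  Gamma_p phi = r_p,   with   (Gamma_p)_{ij} = gamma(|i - j|),
                       (r_p)_i = gamma(i),   i,j = 1..p.
Substitute the sample gammas (Toeplitz matrix and right-hand side of size 3):
  Gamma_p = [[2.5823, 0.6099, -0.8829], [0.6099, 2.5823, 0.6099], [-0.8829, 0.6099, 2.5823]]
  r_p     = [0.6099, -0.8829, -0.447]
Written out (R1..R3):
  (R1) 2.5823 phi_1 + 0.6099 phi_2 - 0.8829 phi_3 = 0.6099
  (R2) 0.6099 phi_1 + 2.5823 phi_2 + 0.6099 phi_3 = -0.8829
  (R3) -0.8829 phi_1 + 0.6099 phi_2 + 2.5823 phi_3 = -0.447
Gaussian elimination:
  R2 <- R2 - (0.6099/2.5823) R1 = R2 - (0.236185) R1:  2.438251 phi_2 + 0.818428 phi_3 = -1.026949
  R3 <- R3 - (-0.8829/2.5823) R1 = R3 - (-0.341905) R1:  0.818428 phi_2 + 2.280433 phi_3 = -0.238472
  R3 <- R3 - (0.818428/2.438251) R2 = R3 - (0.335662) R2:  2.005718 phi_3 = 0.106235
Back-substitution:
  phi_hat_3 = 0.106235 / 2.005718 = 0.052966
  phi_hat_2 = (-1.026949 - (0.818428)(0.052966)) / 2.438251 = -0.438961
  phi_hat_1 = (0.6099 - (0.6099)(-0.438961) - (-0.8829)(0.052966)) / 2.5823 = 0.35797
So phi_hat = [0.3580, -0.4390, 0.0530].
Therefore phi_hat_2 = -0.4390.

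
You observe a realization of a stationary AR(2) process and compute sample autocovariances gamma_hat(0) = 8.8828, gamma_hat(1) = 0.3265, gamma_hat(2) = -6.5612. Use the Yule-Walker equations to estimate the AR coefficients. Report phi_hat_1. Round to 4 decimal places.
\hat\phi_{1} = 0.0640

The Yule-Walker equations for an AR(p) process read, in matrix form,
  Gamma_p phi = r_p,   with   (Gamma_p)_{ij} = gamma(|i - j|),
                       (r_p)_i = gamma(i),   i,j = 1..p.
Substitute the sample gammas (Toeplitz matrix and right-hand side of size 2):
  Gamma_p = [[8.8828, 0.3265], [0.3265, 8.8828]]
  r_p     = [0.3265, -6.5612]
Written out:
  8.8828 phi_1 + 0.3265 phi_2 = 0.3265
  0.3265 phi_1 + 8.8828 phi_2 = -6.5612
Solve by Cramer's rule:
  det = gamma(0)^2 - gamma(1)^2 = (8.8828)^2 - (0.3265)^2 = 78.90413584 - 0.10660225 = 78.79753359
  phi_hat_1 = [gamma(1) gamma(0) - gamma(1) gamma(2)] / det = [(0.3265)(8.8828) - (0.3265)(-6.5612)] / 78.79753359 = 5.042466 / 78.79753359 = 0.064
  phi_hat_2 = [gamma(0) gamma(2) - gamma(1)^2] / det = [(8.8828)(-6.5612) - (0.3265)^2] / 78.79753359 = -58.38842961 / 78.79753359 = -0.741
So phi_hat = [0.0640, -0.7410].
Therefore phi_hat_1 = 0.0640.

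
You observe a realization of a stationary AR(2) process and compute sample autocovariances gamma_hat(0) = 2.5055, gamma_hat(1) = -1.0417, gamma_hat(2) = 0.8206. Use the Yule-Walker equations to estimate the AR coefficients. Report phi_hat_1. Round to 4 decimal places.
\hat\phi_{1} = -0.3380

The Yule-Walker equations for an AR(p) process read, in matrix form,
  Gamma_p phi = r_p,   with   (Gamma_p)_{ij} = gamma(|i - j|),
                       (r_p)_i = gamma(i),   i,j = 1..p.
Substitute the sample gammas (Toeplitz matrix and right-hand side of size 2):
  Gamma_p = [[2.5055, -1.0417], [-1.0417, 2.5055]]
  r_p     = [-1.0417, 0.8206]
Written out:
  2.5055 phi_1 - 1.0417 phi_2 = -1.0417
  -1.0417 phi_1 + 2.5055 phi_2 = 0.8206
Solve by Cramer's rule:
  det = gamma(0)^2 - gamma(1)^2 = (2.5055)^2 - (-1.0417)^2 = 6.27753025 - 1.08513889 = 5.19239136
  phi_hat_1 = [gamma(1) gamma(0) - gamma(1) gamma(2)] / det = [(-1.0417)(2.5055) - (-1.0417)(0.8206)] / 5.19239136 = -1.75516033 / 5.19239136 = -0.338
  phi_hat_2 = [gamma(0) gamma(2) - gamma(1)^2] / det = [(2.5055)(0.8206) - (-1.0417)^2] / 5.19239136 = 0.97087441 / 5.19239136 = 0.187
So phi_hat = [-0.3380, 0.1870].
Therefore phi_hat_1 = -0.3380.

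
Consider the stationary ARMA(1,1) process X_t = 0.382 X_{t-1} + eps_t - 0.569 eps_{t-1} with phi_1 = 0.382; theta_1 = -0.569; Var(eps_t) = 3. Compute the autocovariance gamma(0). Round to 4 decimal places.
\gamma(0) = 3.1228

Multiply the model equation by X_{t-k} and take expectations. With theta_0 = psi_0 = 1 and psi_j the MA(infinity) weights, this gives
  gamma(k) - sum_i phi_i gamma(k-i) = c_k,
  c_k = sigma^2 * sum_{j=k..q} theta_j psi_{j-k}   (c_k = 0 for k > q),
using gamma(-m) = gamma(m).
psi-weights needed (psi_j = theta_j + sum_i phi_i psi_{j-i}):
  psi_1 = theta_1 + phi_1 = -0.569 + (0.382) = -0.187
Right-hand sides:
  c_0 = sigma^2 (1 + theta_1 psi_1) = 3 * (1 + (-0.569)(-0.187)) = 3 * 1.106403 = 3.319209
  c_1 = sigma^2 theta_1 = 3 * (-0.569) = -1.707
  c_2 = 0
Equations for k = 0 and k = 1 (AR order 1):
  gamma(0) = phi_1 gamma(1) + c_0
  gamma(1) = phi_1 gamma(0) + c_1
Substituting the second into the first: gamma(0) (1 - phi_1^2) = c_0 + phi_1 c_1, so
  gamma(0) = (c_0 + phi_1 c_1) / (1 - phi_1^2) = (3.319209 + (0.382)(-1.707)) / (1 - (0.382)^2) = 2.667135 / 0.854076 = 3.122831.
Therefore gamma(0) = 3.1228 (to 4 decimal places).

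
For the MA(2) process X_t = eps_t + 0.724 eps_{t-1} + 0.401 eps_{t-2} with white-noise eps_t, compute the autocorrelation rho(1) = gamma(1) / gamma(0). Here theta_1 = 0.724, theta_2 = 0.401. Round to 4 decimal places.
\rho(1) = 0.6020

For an MA(q) process with theta_0 = 1, the autocovariance is
  gamma(k) = sigma^2 * sum_{i=0..q-k} theta_i * theta_{i+k},
and rho(k) = gamma(k) / gamma(0). Sigma^2 cancels.
  numerator   = (1)*(0.724) + (0.724)*(0.401) = 1.014324.
  denominator = (1)^2 + (0.724)^2 + (0.401)^2 = 1.684977.
  rho(1) = 1.014324 / 1.684977 = 0.6020.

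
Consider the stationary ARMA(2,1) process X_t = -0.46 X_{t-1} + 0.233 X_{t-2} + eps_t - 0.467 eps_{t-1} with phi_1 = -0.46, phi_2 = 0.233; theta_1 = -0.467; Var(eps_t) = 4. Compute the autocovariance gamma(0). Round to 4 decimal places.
\gamma(0) = 11.7463

Multiply the model equation by X_{t-k} and take expectations. With theta_0 = psi_0 = 1 and psi_j the MA(infinity) weights, this gives
  gamma(k) - sum_i phi_i gamma(k-i) = c_k,
  c_k = sigma^2 * sum_{j=k..q} theta_j psi_{j-k}   (c_k = 0 for k > q),
using gamma(-m) = gamma(m).
psi-weights needed (psi_j = theta_j + sum_i phi_i psi_{j-i}):
  psi_1 = theta_1 + phi_1 = -0.467 + (-0.46) = -0.927
Right-hand sides:
  c_0 = sigma^2 (1 + theta_1 psi_1) = 4 * (1 + (-0.467)(-0.927)) = 4 * 1.432909 = 5.731636
  c_1 = sigma^2 theta_1 = 4 * (-0.467) = -1.868
  c_2 = 0
Equations for k = 0, 1, 2 (AR order 2, c_2 = 0):
  (E0) gamma(0) = phi_1 gamma(1) + phi_2 gamma(2) + c_0
  (E1) gamma(1) = phi_1 gamma(0) + phi_2 gamma(1) + c_1
  (E2) gamma(2) = phi_1 gamma(1) + phi_2 gamma(0)
From (E1): gamma(1) = A gamma(0) + B with
  A = phi_1 / (1 - phi_2) = -0.46 / 0.767 = -0.599739,   B = c_1 / (1 - phi_2) = -1.868 / 0.767 = -2.435463.
Insert (E2) into (E0): gamma(0) (1 - phi_2^2) = phi_1 (1 + phi_2) gamma(1) + c_0.
  phi_1 (1 + phi_2) = (-0.46)(1.233) = -0.56718,   1 - phi_2^2 = 0.945711.
Replace gamma(1) by A gamma(0) + B and collect gamma(0):
  gamma(0) [0.945711 - (-0.56718)(-0.599739)] = (-0.56718)(-2.435463) + 5.731636
  gamma(0) * 0.605551 = 7.112982
  gamma(0) = 7.112982 / 0.605551 = 11.746299.
Therefore gamma(0) = 11.7463 (to 4 decimal places).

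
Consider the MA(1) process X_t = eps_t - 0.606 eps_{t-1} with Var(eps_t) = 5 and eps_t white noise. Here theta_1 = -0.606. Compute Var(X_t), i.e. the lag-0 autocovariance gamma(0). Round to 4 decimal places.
\gamma(0) = 6.8362

For an MA(q) process X_t = eps_t + sum_i theta_i eps_{t-i} with
Var(eps_t) = sigma^2, the variance is
  gamma(0) = sigma^2 * (1 + sum_i theta_i^2).
  sum_i theta_i^2 = (-0.606)^2 = 0.367236.
  gamma(0) = 5 * (1 + 0.367236) = 5 * 1.367236 = 6.83618, which rounds to 6.8362.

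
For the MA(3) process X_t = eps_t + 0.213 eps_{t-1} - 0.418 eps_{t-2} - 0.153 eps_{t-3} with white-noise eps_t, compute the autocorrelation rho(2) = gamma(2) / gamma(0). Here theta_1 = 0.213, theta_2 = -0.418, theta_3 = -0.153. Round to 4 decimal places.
\rho(2) = -0.3624

For an MA(q) process with theta_0 = 1, the autocovariance is
  gamma(k) = sigma^2 * sum_{i=0..q-k} theta_i * theta_{i+k},
and rho(k) = gamma(k) / gamma(0). Sigma^2 cancels.
  numerator   = (1)*(-0.418) + (0.213)*(-0.153) = -0.450589.
  denominator = (1)^2 + (0.213)^2 + (-0.418)^2 + (-0.153)^2 = 1.243502.
  rho(2) = -0.450589 / 1.243502 = -0.3624.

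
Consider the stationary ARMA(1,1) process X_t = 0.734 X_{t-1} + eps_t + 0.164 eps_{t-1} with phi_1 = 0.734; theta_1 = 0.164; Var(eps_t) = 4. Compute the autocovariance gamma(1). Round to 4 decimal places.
\gamma(1) = 8.7251

Multiply the model equation by X_{t-k} and take expectations. With theta_0 = psi_0 = 1 and psi_j the MA(infinity) weights, this gives
  gamma(k) - sum_i phi_i gamma(k-i) = c_k,
  c_k = sigma^2 * sum_{j=k..q} theta_j psi_{j-k}   (c_k = 0 for k > q),
using gamma(-m) = gamma(m).
psi-weights needed (psi_j = theta_j + sum_i phi_i psi_{j-i}):
  psi_1 = theta_1 + phi_1 = 0.164 + (0.734) = 0.898
Right-hand sides:
  c_0 = sigma^2 (1 + theta_1 psi_1) = 4 * (1 + (0.164)(0.898)) = 4 * 1.147272 = 4.589088
  c_1 = sigma^2 theta_1 = 4 * (0.164) = 0.656
  c_2 = 0
Equations for k = 0 and k = 1 (AR order 1):
  gamma(0) = phi_1 gamma(1) + c_0
  gamma(1) = phi_1 gamma(0) + c_1
Substituting the second into the first: gamma(0) (1 - phi_1^2) = c_0 + phi_1 c_1, so
  gamma(0) = (c_0 + phi_1 c_1) / (1 - phi_1^2) = (4.589088 + (0.734)(0.656)) / (1 - (0.734)^2) = 5.070592 / 0.461244 = 10.993296.
  gamma(1) = phi_1 gamma(0) + c_1 = (0.734)(10.993296) + (0.656) = 8.72508.
Therefore gamma(1) = 8.7251 (to 4 decimal places).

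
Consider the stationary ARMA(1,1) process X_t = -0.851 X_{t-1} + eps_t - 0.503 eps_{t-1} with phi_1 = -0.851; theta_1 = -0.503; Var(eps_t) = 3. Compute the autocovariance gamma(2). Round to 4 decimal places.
\gamma(2) = 17.8987

Multiply the model equation by X_{t-k} and take expectations. With theta_0 = psi_0 = 1 and psi_j the MA(infinity) weights, this gives
  gamma(k) - sum_i phi_i gamma(k-i) = c_k,
  c_k = sigma^2 * sum_{j=k..q} theta_j psi_{j-k}   (c_k = 0 for k > q),
using gamma(-m) = gamma(m).
psi-weights needed (psi_j = theta_j + sum_i phi_i psi_{j-i}):
  psi_1 = theta_1 + phi_1 = -0.503 + (-0.851) = -1.354
Right-hand sides:
  c_0 = sigma^2 (1 + theta_1 psi_1) = 3 * (1 + (-0.503)(-1.354)) = 3 * 1.681062 = 5.043186
  c_1 = sigma^2 theta_1 = 3 * (-0.503) = -1.509
  c_2 = 0
Equations for k = 0 and k = 1 (AR order 1):
  gamma(0) = phi_1 gamma(1) + c_0
  gamma(1) = phi_1 gamma(0) + c_1
Substituting the second into the first: gamma(0) (1 - phi_1^2) = c_0 + phi_1 c_1, so
  gamma(0) = (c_0 + phi_1 c_1) / (1 - phi_1^2) = (5.043186 + (-0.851)(-1.509)) / (1 - (-0.851)^2) = 6.327345 / 0.275799 = 22.941871.
  gamma(1) = phi_1 gamma(0) + c_1 = (-0.851)(22.941871) + (-1.509) = -21.032532.
For k = 2 (> q): gamma(2) = phi_1 gamma(1) = (-0.851)(-21.032532) = 17.898685.
Therefore gamma(2) = 17.8987 (to 4 decimal places).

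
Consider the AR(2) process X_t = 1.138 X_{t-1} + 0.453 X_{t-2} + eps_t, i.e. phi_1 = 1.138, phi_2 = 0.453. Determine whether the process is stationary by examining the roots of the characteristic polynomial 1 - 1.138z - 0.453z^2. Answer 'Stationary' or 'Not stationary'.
\text{Not stationary}

The AR(p) characteristic polynomial is P(z) = 1 - 1.138z - 0.453z^2.
Stationarity requires all roots to lie outside the unit circle, i.e. |z| > 1 for every root.
Set 1 + (-1.138) z + (-0.453) z^2 = 0, i.e. a z^2 + b z + c = 0 with a = -0.453, b = -1.138, c = 1.
Discriminant D = b^2 - 4ac = (-1.138)^2 - 4*(-0.453)*1 = 1.295044 - (-1.812) = 3.107044.
D >= 0, so the roots are real: z = (-b +/- sqrt(D)) / (2a) = (1.138 +/- 1.762681) / (-0.906).
  z_1 = (1.138 + 1.762681) / (-0.906) = -3.2016,   |z_1| = 3.2016.
  z_2 = (1.138 - 1.762681) / (-0.906) = 0.6895,   |z_2| = 0.6895.
Moduli of all roots: 3.2016, 0.6895.
All moduli strictly greater than 1? No.
Verdict: Not stationary.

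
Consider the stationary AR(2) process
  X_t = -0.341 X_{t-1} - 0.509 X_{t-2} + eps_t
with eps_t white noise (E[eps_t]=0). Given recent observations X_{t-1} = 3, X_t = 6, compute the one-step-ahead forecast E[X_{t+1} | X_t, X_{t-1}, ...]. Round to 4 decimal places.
E[X_{t+1} \mid \mathcal F_t] = -3.5730

For an AR(p) model X_t = c + sum_i phi_i X_{t-i} + eps_t, the
one-step-ahead conditional mean is
  E[X_{t+1} | X_t, ...] = c + sum_i phi_i X_{t+1-i}.
Substitute known values:
  E[X_{t+1} | ...] = (-0.341) * (6) + (-0.509) * (3)
                   = -3.5730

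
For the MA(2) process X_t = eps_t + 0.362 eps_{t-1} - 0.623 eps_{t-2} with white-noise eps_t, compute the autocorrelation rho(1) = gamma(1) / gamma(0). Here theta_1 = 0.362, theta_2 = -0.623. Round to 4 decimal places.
\rho(1) = 0.0898

For an MA(q) process with theta_0 = 1, the autocovariance is
  gamma(k) = sigma^2 * sum_{i=0..q-k} theta_i * theta_{i+k},
and rho(k) = gamma(k) / gamma(0). Sigma^2 cancels.
  numerator   = (1)*(0.362) + (0.362)*(-0.623) = 0.136474.
  denominator = (1)^2 + (0.362)^2 + (-0.623)^2 = 1.519173.
  rho(1) = 0.136474 / 1.519173 = 0.0898.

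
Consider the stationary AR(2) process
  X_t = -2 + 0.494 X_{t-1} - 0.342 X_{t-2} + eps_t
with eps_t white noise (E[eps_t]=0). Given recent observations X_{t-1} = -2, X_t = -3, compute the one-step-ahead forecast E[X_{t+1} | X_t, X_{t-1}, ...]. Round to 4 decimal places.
E[X_{t+1} \mid \mathcal F_t] = -2.7980

For an AR(p) model X_t = c + sum_i phi_i X_{t-i} + eps_t, the
one-step-ahead conditional mean is
  E[X_{t+1} | X_t, ...] = c + sum_i phi_i X_{t+1-i}.
Substitute known values:
  E[X_{t+1} | ...] = -2 + (0.494) * (-3) + (-0.342) * (-2)
                   = -2.7980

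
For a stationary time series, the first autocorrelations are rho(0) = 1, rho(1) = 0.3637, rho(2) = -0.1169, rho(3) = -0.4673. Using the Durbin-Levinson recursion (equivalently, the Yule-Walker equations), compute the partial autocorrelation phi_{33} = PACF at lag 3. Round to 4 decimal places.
\phi_{33} = -0.3870

The PACF at lag k is phi_{kk}, the last component of the solution
to the Yule-Walker system G_k phi = r_k where
  (G_k)_{ij} = rho(|i - j|), (r_k)_i = rho(i), i,j = 1..k.
Equivalently, Durbin-Levinson gives phi_{kk} iteratively:
  phi_{11} = rho(1)
  phi_{kk} = [rho(k) - sum_{j=1..k-1} phi_{k-1,j} rho(k-j)]
            / [1 - sum_{j=1..k-1} phi_{k-1,j} rho(j)],
  phi_{k,j} = phi_{k-1,j} - phi_{kk} phi_{k-1,k-j},  j = 1..k-1.
Step k = 1:
  phi_11 = rho(1) = 0.3637.
Step k = 2:
  phi_22 = [rho(2) - phi_11 rho(1)] / [1 - phi_11 rho(1)] = [-0.1169 - (0.3637)(0.3637)] / [1 - (0.3637)(0.3637)]
         = -0.24917769 / 0.86772231 = -0.287163.
  Update: phi_21 = phi_11 - phi_22 phi_11 = 0.3637 - (-0.287163)(0.3637) = 0.468141.
Step k = 3:
  phi_33 = [rho(3) - phi_21 rho(2) - phi_22 rho(1)] / [1 - phi_21 rho(1) - phi_22 rho(2)]
    numerator   = -0.4673 - (0.468141)(-0.1169) - (-0.287163)(0.3637) = -0.30813314
    denominator = 1 - (0.468141)(0.3637) - (-0.287163)(-0.1169) = 0.79616771
  phi_33 = -0.30813314 / 0.79616771 = -0.387.
Therefore phi_{33} = -0.3870.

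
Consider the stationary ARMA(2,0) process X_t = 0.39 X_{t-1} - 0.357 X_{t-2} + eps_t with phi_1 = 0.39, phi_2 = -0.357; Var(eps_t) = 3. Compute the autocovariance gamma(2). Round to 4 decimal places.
\gamma(2) = -0.9179

Multiply the model equation by X_{t-k} and take expectations. With theta_0 = psi_0 = 1 and psi_j the MA(infinity) weights, this gives
  gamma(k) - sum_i phi_i gamma(k-i) = c_k,
  c_k = sigma^2 * sum_{j=k..q} theta_j psi_{j-k}   (c_k = 0 for k > q),
using gamma(-m) = gamma(m).
Pure AR (q = 0): c_0 = sigma^2 = 3, c_k = 0 for k >= 1.
Equations for k = 0, 1, 2 (AR order 2, c_2 = 0):
  (E0) gamma(0) = phi_1 gamma(1) + phi_2 gamma(2) + c_0
  (E1) gamma(1) = phi_1 gamma(0) + phi_2 gamma(1) + c_1
  (E2) gamma(2) = phi_1 gamma(1) + phi_2 gamma(0)
From (E1): gamma(1) = A gamma(0) + B with
  A = phi_1 / (1 - phi_2) = 0.39 / 1.357 = 0.287399,   B = c_1 / (1 - phi_2) = 0 / 1.357 = 0.
Insert (E2) into (E0): gamma(0) (1 - phi_2^2) = phi_1 (1 + phi_2) gamma(1) + c_0.
  phi_1 (1 + phi_2) = (0.39)(0.643) = 0.25077,   1 - phi_2^2 = 0.872551.
Replace gamma(1) by A gamma(0) + B and collect gamma(0):
  gamma(0) [0.872551 - (0.25077)(0.287399)] = c_0 = 3
  gamma(0) * 0.80048 = 3
  gamma(0) = 3 / 0.80048 = 3.747751.
  gamma(1) = A gamma(0) = (0.287399)(3.747751) = 1.077099.
  gamma(2) = phi_1 gamma(1) + phi_2 gamma(0) = (0.39)(1.077099) + (-0.357)(3.747751) = -0.917879.
Therefore gamma(2) = -0.9179 (to 4 decimal places).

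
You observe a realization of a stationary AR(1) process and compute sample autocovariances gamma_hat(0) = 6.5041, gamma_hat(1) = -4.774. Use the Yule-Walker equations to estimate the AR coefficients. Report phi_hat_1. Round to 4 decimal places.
\hat\phi_{1} = -0.7340

The Yule-Walker equations for an AR(p) process read, in matrix form,
  Gamma_p phi = r_p,   with   (Gamma_p)_{ij} = gamma(|i - j|),
                       (r_p)_i = gamma(i),   i,j = 1..p.
Substitute the sample gammas (Toeplitz matrix and right-hand side of size 1):
  Gamma_p = [[6.5041]]
  r_p     = [-4.774]
With p = 1 this is the single equation gamma(0) phi_1 = gamma(1):
  phi_hat_1 = gamma(1) / gamma(0) = -4.774 / 6.5041 = -0.7340.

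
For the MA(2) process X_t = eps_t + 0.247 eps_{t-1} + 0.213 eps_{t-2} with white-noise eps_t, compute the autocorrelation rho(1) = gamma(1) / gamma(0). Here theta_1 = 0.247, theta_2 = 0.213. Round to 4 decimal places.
\rho(1) = 0.2708

For an MA(q) process with theta_0 = 1, the autocovariance is
  gamma(k) = sigma^2 * sum_{i=0..q-k} theta_i * theta_{i+k},
and rho(k) = gamma(k) / gamma(0). Sigma^2 cancels.
  numerator   = (1)*(0.247) + (0.247)*(0.213) = 0.299611.
  denominator = (1)^2 + (0.247)^2 + (0.213)^2 = 1.106378.
  rho(1) = 0.299611 / 1.106378 = 0.2708.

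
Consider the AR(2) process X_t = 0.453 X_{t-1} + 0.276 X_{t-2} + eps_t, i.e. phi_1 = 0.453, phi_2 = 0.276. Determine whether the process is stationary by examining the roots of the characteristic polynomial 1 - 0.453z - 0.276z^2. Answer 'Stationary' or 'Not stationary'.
\text{Stationary}

The AR(p) characteristic polynomial is P(z) = 1 - 0.453z - 0.276z^2.
Stationarity requires all roots to lie outside the unit circle, i.e. |z| > 1 for every root.
Set 1 + (-0.453) z + (-0.276) z^2 = 0, i.e. a z^2 + b z + c = 0 with a = -0.276, b = -0.453, c = 1.
Discriminant D = b^2 - 4ac = (-0.453)^2 - 4*(-0.276)*1 = 0.205209 - (-1.104) = 1.309209.
D >= 0, so the roots are real: z = (-b +/- sqrt(D)) / (2a) = (0.453 +/- 1.144207) / (-0.552).
  z_1 = (0.453 + 1.144207) / (-0.552) = -2.8935,   |z_1| = 2.8935.
  z_2 = (0.453 - 1.144207) / (-0.552) = 1.2522,   |z_2| = 1.2522.
Moduli of all roots: 2.8935, 1.2522.
All moduli strictly greater than 1? Yes.
Verdict: Stationary.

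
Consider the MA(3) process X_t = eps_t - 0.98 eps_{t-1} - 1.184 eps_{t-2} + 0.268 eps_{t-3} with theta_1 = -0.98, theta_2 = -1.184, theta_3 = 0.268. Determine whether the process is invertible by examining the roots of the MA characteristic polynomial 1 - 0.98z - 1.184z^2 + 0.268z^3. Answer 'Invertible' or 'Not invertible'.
\text{Not invertible}

The MA(q) characteristic polynomial is P(z) = 1 - 0.98z - 1.184z^2 + 0.268z^3.
Invertibility requires all roots to lie outside the unit circle, i.e. |z| > 1 for every root.
Degree 3: look for a simple real root z0 first, then factor out (1 - z/z0) and solve the remaining quadratic.
Testing z0 = 5: P(5) = 1 + (-0.98)(5) + (-1.184)(5)^2 + (0.268)(5)^3
  = 1 + (-4.9) + (-29.6) + (33.5) = 0.  So z_0 = 5 is a root, |z_0| = 5.
Divide out the factor (1 - 0.2 z) = (1 - z/z0) (since 1/z0 = 0.2):
  P(z) = (1 - 0.2 z)(1 + (-0.78) z + (-1.34) z^2)
  [check: z-coef -0.78 - (0.2) = -0.98; z^2-coef -1.34 - (0.2)(-0.78) = -1.184; z^3-coef -(0.2)(-1.34) = 0.268.]
Remaining roots from the quadratic factor 1 + (-0.78) z + (-1.34) z^2:
  Set 1 + (-0.78) z + (-1.34) z^2 = 0, i.e. a z^2 + b z + c = 0 with a = -1.34, b = -0.78, c = 1.
  Discriminant D = b^2 - 4ac = (-0.78)^2 - 4*(-1.34)*1 = 0.6084 - (-5.36) = 5.9684.
  D >= 0, so the roots are real: z = (-b +/- sqrt(D)) / (2a) = (0.78 +/- 2.443031) / (-2.68).
    z_1 = (0.78 + 2.443031) / (-2.68) = -1.2026,   |z_1| = 1.2026.
    z_2 = (0.78 - 2.443031) / (-2.68) = 0.6205,   |z_2| = 0.6205.
Moduli of all roots: 5.0000, 1.2026, 0.6205.
All moduli strictly greater than 1? No.
Verdict: Not invertible.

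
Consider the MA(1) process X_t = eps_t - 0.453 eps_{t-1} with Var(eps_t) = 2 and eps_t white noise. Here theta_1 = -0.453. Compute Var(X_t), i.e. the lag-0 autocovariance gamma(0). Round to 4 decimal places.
\gamma(0) = 2.4104

For an MA(q) process X_t = eps_t + sum_i theta_i eps_{t-i} with
Var(eps_t) = sigma^2, the variance is
  gamma(0) = sigma^2 * (1 + sum_i theta_i^2).
  sum_i theta_i^2 = (-0.453)^2 = 0.205209.
  gamma(0) = 2 * (1 + 0.205209) = 2 * 1.205209 = 2.410418, which rounds to 2.4104.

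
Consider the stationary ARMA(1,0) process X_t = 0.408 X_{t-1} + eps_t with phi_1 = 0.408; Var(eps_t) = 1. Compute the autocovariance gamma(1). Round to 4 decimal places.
\gamma(1) = 0.4895

Multiply the model equation by X_{t-k} and take expectations. With theta_0 = psi_0 = 1 and psi_j the MA(infinity) weights, this gives
  gamma(k) - sum_i phi_i gamma(k-i) = c_k,
  c_k = sigma^2 * sum_{j=k..q} theta_j psi_{j-k}   (c_k = 0 for k > q),
using gamma(-m) = gamma(m).
Pure AR (q = 0): c_0 = sigma^2 = 1, c_k = 0 for k >= 1.
Equations for k = 0 and k = 1 (AR order 1):
  gamma(0) = phi_1 gamma(1) + c_0
  gamma(1) = phi_1 gamma(0) + c_1
Substituting the second into the first: gamma(0) (1 - phi_1^2) = c_0 + phi_1 c_1, so
  gamma(0) = c_0 / (1 - phi_1^2) = 1 / (1 - (0.408)^2) = 1 / 0.833536 = 1.199708.
  gamma(1) = phi_1 gamma(0) = (0.408)(1.199708) = 0.489481.
Therefore gamma(1) = 0.4895 (to 4 decimal places).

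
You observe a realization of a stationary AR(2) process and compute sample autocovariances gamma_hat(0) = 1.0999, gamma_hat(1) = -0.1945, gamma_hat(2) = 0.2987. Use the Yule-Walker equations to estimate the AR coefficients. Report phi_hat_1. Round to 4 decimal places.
\hat\phi_{1} = -0.1330

The Yule-Walker equations for an AR(p) process read, in matrix form,
  Gamma_p phi = r_p,   with   (Gamma_p)_{ij} = gamma(|i - j|),
                       (r_p)_i = gamma(i),   i,j = 1..p.
Substitute the sample gammas (Toeplitz matrix and right-hand side of size 2):
  Gamma_p = [[1.0999, -0.1945], [-0.1945, 1.0999]]
  r_p     = [-0.1945, 0.2987]
Written out:
  1.0999 phi_1 - 0.1945 phi_2 = -0.1945
  -0.1945 phi_1 + 1.0999 phi_2 = 0.2987
Solve by Cramer's rule:
  det = gamma(0)^2 - gamma(1)^2 = (1.0999)^2 - (-0.1945)^2 = 1.20978001 - 0.03783025 = 1.17194976
  phi_hat_1 = [gamma(1) gamma(0) - gamma(1) gamma(2)] / det = [(-0.1945)(1.0999) - (-0.1945)(0.2987)] / 1.17194976 = -0.1558334 / 1.17194976 = -0.133
  phi_hat_2 = [gamma(0) gamma(2) - gamma(1)^2] / det = [(1.0999)(0.2987) - (-0.1945)^2] / 1.17194976 = 0.29070988 / 1.17194976 = 0.2481
So phi_hat = [-0.1330, 0.2481].
Therefore phi_hat_1 = -0.1330.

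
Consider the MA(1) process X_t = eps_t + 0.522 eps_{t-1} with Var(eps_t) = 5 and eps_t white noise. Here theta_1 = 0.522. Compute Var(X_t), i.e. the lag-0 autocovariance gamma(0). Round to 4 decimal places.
\gamma(0) = 6.3624

For an MA(q) process X_t = eps_t + sum_i theta_i eps_{t-i} with
Var(eps_t) = sigma^2, the variance is
  gamma(0) = sigma^2 * (1 + sum_i theta_i^2).
  sum_i theta_i^2 = (0.522)^2 = 0.272484.
  gamma(0) = 5 * (1 + 0.272484) = 5 * 1.272484 = 6.36242, which rounds to 6.3624.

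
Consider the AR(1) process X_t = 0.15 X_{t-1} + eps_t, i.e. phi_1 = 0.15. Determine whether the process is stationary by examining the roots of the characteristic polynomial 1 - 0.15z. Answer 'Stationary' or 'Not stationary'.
\text{Stationary}

The AR(p) characteristic polynomial is P(z) = 1 - 0.15z.
Stationarity requires all roots to lie outside the unit circle, i.e. |z| > 1 for every root.
This is linear in z: 1 + (-0.15) z = 0  =>  z = -1/(-0.15) = 6.666667,  |z| = 6.666667.
Moduli of all roots: 6.6667.
All moduli strictly greater than 1? Yes.
Verdict: Stationary.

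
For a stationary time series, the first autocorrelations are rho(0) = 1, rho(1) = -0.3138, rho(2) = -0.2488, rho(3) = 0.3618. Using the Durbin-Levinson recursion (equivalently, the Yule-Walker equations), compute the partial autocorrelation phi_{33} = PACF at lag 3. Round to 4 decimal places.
\phi_{33} = 0.1729

The PACF at lag k is phi_{kk}, the last component of the solution
to the Yule-Walker system G_k phi = r_k where
  (G_k)_{ij} = rho(|i - j|), (r_k)_i = rho(i), i,j = 1..k.
Equivalently, Durbin-Levinson gives phi_{kk} iteratively:
  phi_{11} = rho(1)
  phi_{kk} = [rho(k) - sum_{j=1..k-1} phi_{k-1,j} rho(k-j)]
            / [1 - sum_{j=1..k-1} phi_{k-1,j} rho(j)],
  phi_{k,j} = phi_{k-1,j} - phi_{kk} phi_{k-1,k-j},  j = 1..k-1.
Step k = 1:
  phi_11 = rho(1) = -0.3138.
Step k = 2:
  phi_22 = [rho(2) - phi_11 rho(1)] / [1 - phi_11 rho(1)] = [-0.2488 - (-0.3138)(-0.3138)] / [1 - (-0.3138)(-0.3138)]
         = -0.34727044 / 0.90152956 = -0.385201.
  Update: phi_21 = phi_11 - phi_22 phi_11 = -0.3138 - (-0.385201)(-0.3138) = -0.434676.
Step k = 3:
  phi_33 = [rho(3) - phi_21 rho(2) - phi_22 rho(1)] / [1 - phi_21 rho(1) - phi_22 rho(2)]
    numerator   = 0.3618 - (-0.434676)(-0.2488) - (-0.385201)(-0.3138) = 0.13277637
    denominator = 1 - (-0.434676)(-0.3138) - (-0.385201)(-0.2488) = 0.7677605
  phi_33 = 0.13277637 / 0.7677605 = 0.1729.
Therefore phi_{33} = 0.1729.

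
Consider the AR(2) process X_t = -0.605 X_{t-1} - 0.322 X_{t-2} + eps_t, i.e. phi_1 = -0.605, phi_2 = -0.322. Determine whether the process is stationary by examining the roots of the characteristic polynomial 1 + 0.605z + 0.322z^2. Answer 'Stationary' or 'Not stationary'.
\text{Stationary}

The AR(p) characteristic polynomial is P(z) = 1 + 0.605z + 0.322z^2.
Stationarity requires all roots to lie outside the unit circle, i.e. |z| > 1 for every root.
Set 1 + (0.605) z + (0.322) z^2 = 0, i.e. a z^2 + b z + c = 0 with a = 0.322, b = 0.605, c = 1.
Discriminant D = b^2 - 4ac = (0.605)^2 - 4*(0.322)*1 = 0.366025 - (1.288) = -0.921975.
D < 0, so the roots are the complex-conjugate pair z = (-b +/- i sqrt(-D)) / (2a) = -0.9394 +/- 1.491i.
For a conjugate pair |z|^2 = z * conj(z) = (product of roots) = c/a = 1/(0.322) = 3.10559, so |z| = sqrt(3.10559) = 1.7623 for both roots.
Moduli of all roots: 1.7623, 1.7623.
All moduli strictly greater than 1? Yes.
Verdict: Stationary.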